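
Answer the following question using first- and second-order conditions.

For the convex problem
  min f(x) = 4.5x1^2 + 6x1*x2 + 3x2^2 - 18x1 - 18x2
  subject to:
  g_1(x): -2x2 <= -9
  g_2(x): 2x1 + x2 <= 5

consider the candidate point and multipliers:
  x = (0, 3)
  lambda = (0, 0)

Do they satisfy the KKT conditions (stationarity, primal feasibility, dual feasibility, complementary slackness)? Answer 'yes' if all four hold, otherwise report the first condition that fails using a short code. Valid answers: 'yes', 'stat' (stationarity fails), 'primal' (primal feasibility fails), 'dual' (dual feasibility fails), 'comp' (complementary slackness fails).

Gradient of f: grad f(x) = Q x + c = (0, 0)
Constraint values g_i(x) = a_i^T x - b_i:
  g_1((0, 3)) = 3
  g_2((0, 3)) = -2
Stationarity residual: grad f(x) + sum_i lambda_i a_i = (0, 0)
  -> stationarity OK
Primal feasibility (all g_i <= 0): FAILS
Dual feasibility (all lambda_i >= 0): OK
Complementary slackness (lambda_i * g_i(x) = 0 for all i): OK

Verdict: the first failing condition is primal_feasibility -> primal.

primal


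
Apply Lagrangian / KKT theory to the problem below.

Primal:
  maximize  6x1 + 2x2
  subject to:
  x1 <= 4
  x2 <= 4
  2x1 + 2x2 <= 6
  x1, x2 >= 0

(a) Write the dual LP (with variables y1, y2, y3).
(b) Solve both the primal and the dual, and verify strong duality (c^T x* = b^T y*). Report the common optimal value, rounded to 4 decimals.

The standard primal-dual pair for 'max c^T x s.t. A x <= b, x >= 0' is:
  Dual:  min b^T y  s.t.  A^T y >= c,  y >= 0.

So the dual LP is:
  minimize  4y1 + 4y2 + 6y3
  subject to:
    y1 + 2y3 >= 6
    y2 + 2y3 >= 2
    y1, y2, y3 >= 0

Solving the primal: x* = (3, 0).
  primal value c^T x* = 18.
Solving the dual: y* = (0, 0, 3).
  dual value b^T y* = 18.
Strong duality: c^T x* = b^T y*. Confirmed.

18


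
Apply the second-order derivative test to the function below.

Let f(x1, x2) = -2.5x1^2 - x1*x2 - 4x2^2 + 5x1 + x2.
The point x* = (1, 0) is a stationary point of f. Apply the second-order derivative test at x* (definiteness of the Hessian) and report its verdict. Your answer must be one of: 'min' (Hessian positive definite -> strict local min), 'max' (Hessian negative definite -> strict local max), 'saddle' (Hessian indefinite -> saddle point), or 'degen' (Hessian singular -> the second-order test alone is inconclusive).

Compute the Hessian H = grad^2 f:
  H = [[-5, -1], [-1, -8]]
Verify stationarity: grad f(x*) = H x* + g = (0, 0).
Eigenvalues of H: -8.3028, -4.6972.
Both eigenvalues < 0, so H is negative definite -> x* is a strict local max.

max


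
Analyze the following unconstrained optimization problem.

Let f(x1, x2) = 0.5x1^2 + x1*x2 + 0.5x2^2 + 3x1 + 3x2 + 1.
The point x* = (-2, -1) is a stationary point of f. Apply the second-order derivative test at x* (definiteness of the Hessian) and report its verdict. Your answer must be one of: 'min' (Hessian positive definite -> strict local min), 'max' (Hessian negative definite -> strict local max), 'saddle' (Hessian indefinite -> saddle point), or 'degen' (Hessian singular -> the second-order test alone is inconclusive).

Compute the Hessian H = grad^2 f:
  H = [[1, 1], [1, 1]]
Verify stationarity: grad f(x*) = H x* + g = (0, 0).
Eigenvalues of H: 0, 2.
H has a zero eigenvalue (singular; positive semidefinite but not definite), so H is neither positive definite, negative definite, nor indefinite. The second-order test alone is inconclusive -> degen.
(Indeed, f is constant along the null direction of H through x*, so x* is not a strict local extremum.)

degen


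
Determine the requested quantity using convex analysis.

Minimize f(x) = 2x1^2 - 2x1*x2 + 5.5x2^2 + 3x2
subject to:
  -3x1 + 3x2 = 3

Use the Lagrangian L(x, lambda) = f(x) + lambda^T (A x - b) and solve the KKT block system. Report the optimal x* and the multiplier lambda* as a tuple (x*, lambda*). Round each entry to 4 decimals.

Form the Lagrangian:
  L(x, lambda) = (1/2) x^T Q x + c^T x + lambda^T (A x - b)
Stationarity (grad_x L = 0): Q x + c + A^T lambda = 0.
Primal feasibility: A x = b.

This gives the KKT block system:
  [ Q   A^T ] [ x     ]   [-c ]
  [ A    0  ] [ lambda ] = [ b ]

Solving the linear system:
  x*      = (-1.0909, -0.0909)
  lambda* = (-1.3939)
  f(x*)   = 1.9545

x* = (-1.0909, -0.0909), lambda* = (-1.3939)


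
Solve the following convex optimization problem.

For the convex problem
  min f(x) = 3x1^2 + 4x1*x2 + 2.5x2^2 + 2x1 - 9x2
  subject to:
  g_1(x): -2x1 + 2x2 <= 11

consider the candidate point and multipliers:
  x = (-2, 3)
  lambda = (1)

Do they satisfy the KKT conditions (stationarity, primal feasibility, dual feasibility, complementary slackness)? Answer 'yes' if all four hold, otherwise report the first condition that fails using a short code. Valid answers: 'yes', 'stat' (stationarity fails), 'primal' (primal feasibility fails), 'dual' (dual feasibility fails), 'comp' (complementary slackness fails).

Gradient of f: grad f(x) = Q x + c = (2, -2)
Constraint values g_i(x) = a_i^T x - b_i:
  g_1((-2, 3)) = -1
Stationarity residual: grad f(x) + sum_i lambda_i a_i = (0, 0)
  -> stationarity OK
Primal feasibility (all g_i <= 0): OK
Dual feasibility (all lambda_i >= 0): OK
Complementary slackness (lambda_i * g_i(x) = 0 for all i): FAILS

Verdict: the first failing condition is complementary_slackness -> comp.

comp


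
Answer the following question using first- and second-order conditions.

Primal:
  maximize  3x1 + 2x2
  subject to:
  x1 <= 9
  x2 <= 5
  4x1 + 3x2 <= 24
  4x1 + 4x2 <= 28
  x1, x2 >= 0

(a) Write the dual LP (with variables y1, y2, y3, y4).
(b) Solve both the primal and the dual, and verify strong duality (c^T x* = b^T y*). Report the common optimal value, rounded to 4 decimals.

The standard primal-dual pair for 'max c^T x s.t. A x <= b, x >= 0' is:
  Dual:  min b^T y  s.t.  A^T y >= c,  y >= 0.

So the dual LP is:
  minimize  9y1 + 5y2 + 24y3 + 28y4
  subject to:
    y1 + 4y3 + 4y4 >= 3
    y2 + 3y3 + 4y4 >= 2
    y1, y2, y3, y4 >= 0

Solving the primal: x* = (6, 0).
  primal value c^T x* = 18.
Solving the dual: y* = (0, 0, 0.75, 0).
  dual value b^T y* = 18.
Strong duality: c^T x* = b^T y*. Confirmed.

18


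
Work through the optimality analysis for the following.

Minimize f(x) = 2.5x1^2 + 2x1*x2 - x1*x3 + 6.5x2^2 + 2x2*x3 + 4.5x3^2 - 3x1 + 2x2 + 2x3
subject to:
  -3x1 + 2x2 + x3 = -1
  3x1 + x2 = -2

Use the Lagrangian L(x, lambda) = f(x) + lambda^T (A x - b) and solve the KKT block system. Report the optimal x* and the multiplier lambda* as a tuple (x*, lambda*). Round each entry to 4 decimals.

Form the Lagrangian:
  L(x, lambda) = (1/2) x^T Q x + c^T x + lambda^T (A x - b)
Stationarity (grad_x L = 0): Q x + c + A^T lambda = 0.
Primal feasibility: A x = b.

This gives the KKT block system:
  [ Q   A^T ] [ x     ]   [-c ]
  [ A    0  ] [ lambda ] = [ b ]

Solving the linear system:
  x*      = (-0.3773, -0.8682, -0.3955)
  lambda* = (2.9187, 4.9944)
  f(x*)   = 5.756

x* = (-0.3773, -0.8682, -0.3955), lambda* = (2.9187, 4.9944)


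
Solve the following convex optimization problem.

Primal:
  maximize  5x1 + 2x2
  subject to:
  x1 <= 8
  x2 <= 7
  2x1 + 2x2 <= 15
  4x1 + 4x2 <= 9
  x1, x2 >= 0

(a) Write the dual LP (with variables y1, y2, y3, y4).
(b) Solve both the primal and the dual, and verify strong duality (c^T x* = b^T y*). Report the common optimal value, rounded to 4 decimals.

The standard primal-dual pair for 'max c^T x s.t. A x <= b, x >= 0' is:
  Dual:  min b^T y  s.t.  A^T y >= c,  y >= 0.

So the dual LP is:
  minimize  8y1 + 7y2 + 15y3 + 9y4
  subject to:
    y1 + 2y3 + 4y4 >= 5
    y2 + 2y3 + 4y4 >= 2
    y1, y2, y3, y4 >= 0

Solving the primal: x* = (2.25, 0).
  primal value c^T x* = 11.25.
Solving the dual: y* = (0, 0, 0, 1.25).
  dual value b^T y* = 11.25.
Strong duality: c^T x* = b^T y*. Confirmed.

11.25


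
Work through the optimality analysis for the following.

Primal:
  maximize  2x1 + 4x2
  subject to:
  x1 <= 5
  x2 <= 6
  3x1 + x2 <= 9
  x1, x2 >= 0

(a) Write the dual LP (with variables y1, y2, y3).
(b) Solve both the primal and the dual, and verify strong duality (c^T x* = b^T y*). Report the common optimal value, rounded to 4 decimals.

The standard primal-dual pair for 'max c^T x s.t. A x <= b, x >= 0' is:
  Dual:  min b^T y  s.t.  A^T y >= c,  y >= 0.

So the dual LP is:
  minimize  5y1 + 6y2 + 9y3
  subject to:
    y1 + 3y3 >= 2
    y2 + y3 >= 4
    y1, y2, y3 >= 0

Solving the primal: x* = (1, 6).
  primal value c^T x* = 26.
Solving the dual: y* = (0, 3.3333, 0.6667).
  dual value b^T y* = 26.
Strong duality: c^T x* = b^T y*. Confirmed.

26


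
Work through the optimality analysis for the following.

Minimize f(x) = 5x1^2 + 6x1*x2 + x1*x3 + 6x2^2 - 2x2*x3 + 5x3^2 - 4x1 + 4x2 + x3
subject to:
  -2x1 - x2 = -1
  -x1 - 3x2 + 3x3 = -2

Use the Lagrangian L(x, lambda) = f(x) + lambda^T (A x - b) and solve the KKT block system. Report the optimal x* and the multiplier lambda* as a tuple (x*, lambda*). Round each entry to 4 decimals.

Form the Lagrangian:
  L(x, lambda) = (1/2) x^T Q x + c^T x + lambda^T (A x - b)
Stationarity (grad_x L = 0): Q x + c + A^T lambda = 0.
Primal feasibility: A x = b.

This gives the KKT block system:
  [ Q   A^T ] [ x     ]   [-c ]
  [ A    0  ] [ lambda ] = [ b ]

Solving the linear system:
  x*      = (0.7143, -0.4286, -0.8571)
  lambda* = (-1.1429, 2)
  f(x*)   = -1.2857

x* = (0.7143, -0.4286, -0.8571), lambda* = (-1.1429, 2)


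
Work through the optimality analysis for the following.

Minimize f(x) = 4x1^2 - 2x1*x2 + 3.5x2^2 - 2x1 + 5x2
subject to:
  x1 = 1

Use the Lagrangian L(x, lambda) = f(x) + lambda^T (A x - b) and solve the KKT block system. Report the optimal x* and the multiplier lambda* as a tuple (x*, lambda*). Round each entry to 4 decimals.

Form the Lagrangian:
  L(x, lambda) = (1/2) x^T Q x + c^T x + lambda^T (A x - b)
Stationarity (grad_x L = 0): Q x + c + A^T lambda = 0.
Primal feasibility: A x = b.

This gives the KKT block system:
  [ Q   A^T ] [ x     ]   [-c ]
  [ A    0  ] [ lambda ] = [ b ]

Solving the linear system:
  x*      = (1, -0.4286)
  lambda* = (-6.8571)
  f(x*)   = 1.3571

x* = (1, -0.4286), lambda* = (-6.8571)


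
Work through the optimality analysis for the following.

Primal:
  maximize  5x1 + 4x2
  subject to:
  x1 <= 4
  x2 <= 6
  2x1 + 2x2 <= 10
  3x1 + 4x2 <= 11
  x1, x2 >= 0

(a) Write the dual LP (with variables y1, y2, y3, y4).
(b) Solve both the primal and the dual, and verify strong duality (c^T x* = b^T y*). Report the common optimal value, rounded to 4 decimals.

The standard primal-dual pair for 'max c^T x s.t. A x <= b, x >= 0' is:
  Dual:  min b^T y  s.t.  A^T y >= c,  y >= 0.

So the dual LP is:
  minimize  4y1 + 6y2 + 10y3 + 11y4
  subject to:
    y1 + 2y3 + 3y4 >= 5
    y2 + 2y3 + 4y4 >= 4
    y1, y2, y3, y4 >= 0

Solving the primal: x* = (3.6667, 0).
  primal value c^T x* = 18.3333.
Solving the dual: y* = (0, 0, 0, 1.6667).
  dual value b^T y* = 18.3333.
Strong duality: c^T x* = b^T y*. Confirmed.

18.3333


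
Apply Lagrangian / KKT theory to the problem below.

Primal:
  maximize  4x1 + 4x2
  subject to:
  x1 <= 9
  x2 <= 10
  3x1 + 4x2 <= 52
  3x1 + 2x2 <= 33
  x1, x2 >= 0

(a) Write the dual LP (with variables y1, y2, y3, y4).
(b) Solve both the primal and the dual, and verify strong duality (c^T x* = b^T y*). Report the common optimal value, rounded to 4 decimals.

The standard primal-dual pair for 'max c^T x s.t. A x <= b, x >= 0' is:
  Dual:  min b^T y  s.t.  A^T y >= c,  y >= 0.

So the dual LP is:
  minimize  9y1 + 10y2 + 52y3 + 33y4
  subject to:
    y1 + 3y3 + 3y4 >= 4
    y2 + 4y3 + 2y4 >= 4
    y1, y2, y3, y4 >= 0

Solving the primal: x* = (4.6667, 9.5).
  primal value c^T x* = 56.6667.
Solving the dual: y* = (0, 0, 0.6667, 0.6667).
  dual value b^T y* = 56.6667.
Strong duality: c^T x* = b^T y*. Confirmed.

56.6667


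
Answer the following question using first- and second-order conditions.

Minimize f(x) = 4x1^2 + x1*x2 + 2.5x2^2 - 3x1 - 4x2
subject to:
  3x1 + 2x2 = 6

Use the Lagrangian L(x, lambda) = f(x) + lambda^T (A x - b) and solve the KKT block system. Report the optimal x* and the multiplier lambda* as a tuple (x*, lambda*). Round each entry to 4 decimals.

Form the Lagrangian:
  L(x, lambda) = (1/2) x^T Q x + c^T x + lambda^T (A x - b)
Stationarity (grad_x L = 0): Q x + c + A^T lambda = 0.
Primal feasibility: A x = b.

This gives the KKT block system:
  [ Q   A^T ] [ x     ]   [-c ]
  [ A    0  ] [ lambda ] = [ b ]

Solving the linear system:
  x*      = (1.0154, 1.4769)
  lambda* = (-2.2)
  f(x*)   = 2.1231

x* = (1.0154, 1.4769), lambda* = (-2.2)


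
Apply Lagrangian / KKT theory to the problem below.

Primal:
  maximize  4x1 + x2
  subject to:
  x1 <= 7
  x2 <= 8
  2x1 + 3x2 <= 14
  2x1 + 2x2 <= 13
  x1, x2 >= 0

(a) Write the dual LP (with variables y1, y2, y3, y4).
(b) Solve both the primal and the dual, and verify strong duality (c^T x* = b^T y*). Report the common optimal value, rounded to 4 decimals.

The standard primal-dual pair for 'max c^T x s.t. A x <= b, x >= 0' is:
  Dual:  min b^T y  s.t.  A^T y >= c,  y >= 0.

So the dual LP is:
  minimize  7y1 + 8y2 + 14y3 + 13y4
  subject to:
    y1 + 2y3 + 2y4 >= 4
    y2 + 3y3 + 2y4 >= 1
    y1, y2, y3, y4 >= 0

Solving the primal: x* = (6.5, 0).
  primal value c^T x* = 26.
Solving the dual: y* = (0, 0, 0, 2).
  dual value b^T y* = 26.
Strong duality: c^T x* = b^T y*. Confirmed.

26


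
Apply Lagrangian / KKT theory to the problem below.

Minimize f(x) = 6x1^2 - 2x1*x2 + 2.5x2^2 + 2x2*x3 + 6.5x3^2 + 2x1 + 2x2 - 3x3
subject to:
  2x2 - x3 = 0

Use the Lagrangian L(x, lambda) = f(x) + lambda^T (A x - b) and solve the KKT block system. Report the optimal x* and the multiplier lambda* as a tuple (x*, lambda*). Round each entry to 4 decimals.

Form the Lagrangian:
  L(x, lambda) = (1/2) x^T Q x + c^T x + lambda^T (A x - b)
Stationarity (grad_x L = 0): Q x + c + A^T lambda = 0.
Primal feasibility: A x = b.

This gives the KKT block system:
  [ Q   A^T ] [ x     ]   [-c ]
  [ A    0  ] [ lambda ] = [ b ]

Solving the linear system:
  x*      = (-0.1572, 0.0567, 0.1134)
  lambda* = (-1.4124)
  f(x*)   = -0.2706

x* = (-0.1572, 0.0567, 0.1134), lambda* = (-1.4124)


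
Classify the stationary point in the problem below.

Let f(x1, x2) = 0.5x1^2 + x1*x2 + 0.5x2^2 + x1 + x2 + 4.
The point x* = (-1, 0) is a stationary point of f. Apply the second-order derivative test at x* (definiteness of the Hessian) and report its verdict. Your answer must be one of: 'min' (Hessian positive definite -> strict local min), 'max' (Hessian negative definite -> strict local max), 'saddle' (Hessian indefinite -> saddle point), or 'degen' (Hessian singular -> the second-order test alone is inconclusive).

Compute the Hessian H = grad^2 f:
  H = [[1, 1], [1, 1]]
Verify stationarity: grad f(x*) = H x* + g = (0, 0).
Eigenvalues of H: 0, 2.
H has a zero eigenvalue (singular; positive semidefinite but not definite), so H is neither positive definite, negative definite, nor indefinite. The second-order test alone is inconclusive -> degen.
(Indeed, f is constant along the null direction of H through x*, so x* is not a strict local extremum.)

degen


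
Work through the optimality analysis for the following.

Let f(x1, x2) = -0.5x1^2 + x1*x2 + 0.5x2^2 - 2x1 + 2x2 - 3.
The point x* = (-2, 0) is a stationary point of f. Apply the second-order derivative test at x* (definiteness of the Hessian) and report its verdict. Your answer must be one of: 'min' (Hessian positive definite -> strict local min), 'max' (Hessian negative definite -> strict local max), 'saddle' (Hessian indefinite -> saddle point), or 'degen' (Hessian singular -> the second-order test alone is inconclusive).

Compute the Hessian H = grad^2 f:
  H = [[-1, 1], [1, 1]]
Verify stationarity: grad f(x*) = H x* + g = (0, 0).
Eigenvalues of H: -1.4142, 1.4142.
Eigenvalues have mixed signs, so H is indefinite -> x* is a saddle point.

saddle


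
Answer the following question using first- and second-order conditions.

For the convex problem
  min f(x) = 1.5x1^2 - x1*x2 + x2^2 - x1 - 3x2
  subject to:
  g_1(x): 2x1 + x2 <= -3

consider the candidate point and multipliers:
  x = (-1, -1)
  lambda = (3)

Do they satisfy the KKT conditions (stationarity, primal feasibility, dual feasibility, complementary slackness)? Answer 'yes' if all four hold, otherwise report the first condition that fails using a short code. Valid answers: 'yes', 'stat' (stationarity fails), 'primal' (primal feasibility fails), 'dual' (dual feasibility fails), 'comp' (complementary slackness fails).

Gradient of f: grad f(x) = Q x + c = (-3, -4)
Constraint values g_i(x) = a_i^T x - b_i:
  g_1((-1, -1)) = 0
Stationarity residual: grad f(x) + sum_i lambda_i a_i = (3, -1)
  -> stationarity FAILS
Primal feasibility (all g_i <= 0): OK
Dual feasibility (all lambda_i >= 0): OK
Complementary slackness (lambda_i * g_i(x) = 0 for all i): OK

Verdict: the first failing condition is stationarity -> stat.

stat


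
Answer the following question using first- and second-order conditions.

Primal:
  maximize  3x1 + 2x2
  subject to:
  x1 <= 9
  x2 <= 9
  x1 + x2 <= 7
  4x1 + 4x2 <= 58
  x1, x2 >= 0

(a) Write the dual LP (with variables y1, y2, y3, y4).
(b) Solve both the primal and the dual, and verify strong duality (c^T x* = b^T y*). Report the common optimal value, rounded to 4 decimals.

The standard primal-dual pair for 'max c^T x s.t. A x <= b, x >= 0' is:
  Dual:  min b^T y  s.t.  A^T y >= c,  y >= 0.

So the dual LP is:
  minimize  9y1 + 9y2 + 7y3 + 58y4
  subject to:
    y1 + y3 + 4y4 >= 3
    y2 + y3 + 4y4 >= 2
    y1, y2, y3, y4 >= 0

Solving the primal: x* = (7, 0).
  primal value c^T x* = 21.
Solving the dual: y* = (0, 0, 3, 0).
  dual value b^T y* = 21.
Strong duality: c^T x* = b^T y*. Confirmed.

21


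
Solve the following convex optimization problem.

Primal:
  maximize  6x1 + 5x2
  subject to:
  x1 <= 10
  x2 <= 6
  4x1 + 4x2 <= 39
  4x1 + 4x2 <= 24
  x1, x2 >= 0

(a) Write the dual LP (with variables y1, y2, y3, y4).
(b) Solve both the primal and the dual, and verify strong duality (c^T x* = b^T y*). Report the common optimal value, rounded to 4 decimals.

The standard primal-dual pair for 'max c^T x s.t. A x <= b, x >= 0' is:
  Dual:  min b^T y  s.t.  A^T y >= c,  y >= 0.

So the dual LP is:
  minimize  10y1 + 6y2 + 39y3 + 24y4
  subject to:
    y1 + 4y3 + 4y4 >= 6
    y2 + 4y3 + 4y4 >= 5
    y1, y2, y3, y4 >= 0

Solving the primal: x* = (6, 0).
  primal value c^T x* = 36.
Solving the dual: y* = (0, 0, 0, 1.5).
  dual value b^T y* = 36.
Strong duality: c^T x* = b^T y*. Confirmed.

36


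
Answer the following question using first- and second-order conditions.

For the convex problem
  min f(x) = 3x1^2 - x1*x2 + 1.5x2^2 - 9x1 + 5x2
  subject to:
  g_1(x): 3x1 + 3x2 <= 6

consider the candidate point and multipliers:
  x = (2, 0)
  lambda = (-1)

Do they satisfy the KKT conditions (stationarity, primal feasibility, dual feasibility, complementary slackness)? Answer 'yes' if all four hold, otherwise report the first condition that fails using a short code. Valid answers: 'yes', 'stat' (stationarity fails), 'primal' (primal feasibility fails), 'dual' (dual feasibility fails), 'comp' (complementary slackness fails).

Gradient of f: grad f(x) = Q x + c = (3, 3)
Constraint values g_i(x) = a_i^T x - b_i:
  g_1((2, 0)) = 0
Stationarity residual: grad f(x) + sum_i lambda_i a_i = (0, 0)
  -> stationarity OK
Primal feasibility (all g_i <= 0): OK
Dual feasibility (all lambda_i >= 0): FAILS
Complementary slackness (lambda_i * g_i(x) = 0 for all i): OK

Verdict: the first failing condition is dual_feasibility -> dual.

dual


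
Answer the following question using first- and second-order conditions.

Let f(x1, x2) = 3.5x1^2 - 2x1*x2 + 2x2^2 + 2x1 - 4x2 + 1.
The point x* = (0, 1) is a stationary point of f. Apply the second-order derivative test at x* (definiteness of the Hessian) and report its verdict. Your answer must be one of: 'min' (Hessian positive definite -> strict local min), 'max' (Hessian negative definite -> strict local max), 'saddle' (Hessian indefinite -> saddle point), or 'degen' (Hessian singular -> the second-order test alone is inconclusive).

Compute the Hessian H = grad^2 f:
  H = [[7, -2], [-2, 4]]
Verify stationarity: grad f(x*) = H x* + g = (0, 0).
Eigenvalues of H: 3, 8.
Both eigenvalues > 0, so H is positive definite -> x* is a strict local min.

min


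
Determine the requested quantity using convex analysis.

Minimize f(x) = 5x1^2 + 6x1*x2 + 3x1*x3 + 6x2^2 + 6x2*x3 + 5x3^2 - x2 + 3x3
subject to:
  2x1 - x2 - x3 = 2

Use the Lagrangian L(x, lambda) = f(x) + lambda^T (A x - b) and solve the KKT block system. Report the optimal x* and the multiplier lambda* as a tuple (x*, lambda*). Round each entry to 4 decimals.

Form the Lagrangian:
  L(x, lambda) = (1/2) x^T Q x + c^T x + lambda^T (A x - b)
Stationarity (grad_x L = 0): Q x + c + A^T lambda = 0.
Primal feasibility: A x = b.

This gives the KKT block system:
  [ Q   A^T ] [ x     ]   [-c ]
  [ A    0  ] [ lambda ] = [ b ]

Solving the linear system:
  x*      = (0.6387, -0.0807, -0.642)
  lambda* = (-1.9882)
  f(x*)   = 1.0655

x* = (0.6387, -0.0807, -0.642), lambda* = (-1.9882)


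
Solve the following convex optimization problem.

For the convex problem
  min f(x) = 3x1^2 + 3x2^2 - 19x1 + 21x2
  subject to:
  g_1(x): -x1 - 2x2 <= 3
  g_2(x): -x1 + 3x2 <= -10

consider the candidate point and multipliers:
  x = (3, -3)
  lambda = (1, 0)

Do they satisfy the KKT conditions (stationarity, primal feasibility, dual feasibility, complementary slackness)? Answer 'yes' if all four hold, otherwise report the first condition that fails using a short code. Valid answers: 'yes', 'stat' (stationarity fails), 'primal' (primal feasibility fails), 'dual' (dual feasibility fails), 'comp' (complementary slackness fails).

Gradient of f: grad f(x) = Q x + c = (-1, 3)
Constraint values g_i(x) = a_i^T x - b_i:
  g_1((3, -3)) = 0
  g_2((3, -3)) = -2
Stationarity residual: grad f(x) + sum_i lambda_i a_i = (-2, 1)
  -> stationarity FAILS
Primal feasibility (all g_i <= 0): OK
Dual feasibility (all lambda_i >= 0): OK
Complementary slackness (lambda_i * g_i(x) = 0 for all i): OK

Verdict: the first failing condition is stationarity -> stat.

stat


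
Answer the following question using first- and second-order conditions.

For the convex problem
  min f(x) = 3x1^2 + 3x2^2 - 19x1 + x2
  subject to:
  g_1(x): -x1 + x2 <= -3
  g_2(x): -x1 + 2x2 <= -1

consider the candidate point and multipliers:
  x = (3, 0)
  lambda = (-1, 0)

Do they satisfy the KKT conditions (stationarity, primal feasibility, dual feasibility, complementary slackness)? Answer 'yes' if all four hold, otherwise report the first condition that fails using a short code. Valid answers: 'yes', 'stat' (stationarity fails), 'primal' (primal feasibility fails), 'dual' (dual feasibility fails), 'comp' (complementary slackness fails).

Gradient of f: grad f(x) = Q x + c = (-1, 1)
Constraint values g_i(x) = a_i^T x - b_i:
  g_1((3, 0)) = 0
  g_2((3, 0)) = -2
Stationarity residual: grad f(x) + sum_i lambda_i a_i = (0, 0)
  -> stationarity OK
Primal feasibility (all g_i <= 0): OK
Dual feasibility (all lambda_i >= 0): FAILS
Complementary slackness (lambda_i * g_i(x) = 0 for all i): OK

Verdict: the first failing condition is dual_feasibility -> dual.

dual


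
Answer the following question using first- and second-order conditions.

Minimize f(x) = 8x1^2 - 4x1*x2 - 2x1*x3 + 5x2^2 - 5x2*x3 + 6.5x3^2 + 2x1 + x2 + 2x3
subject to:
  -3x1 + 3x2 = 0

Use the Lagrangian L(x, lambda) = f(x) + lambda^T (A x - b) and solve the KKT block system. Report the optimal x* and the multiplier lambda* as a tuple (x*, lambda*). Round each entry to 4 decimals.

Form the Lagrangian:
  L(x, lambda) = (1/2) x^T Q x + c^T x + lambda^T (A x - b)
Stationarity (grad_x L = 0): Q x + c + A^T lambda = 0.
Primal feasibility: A x = b.

This gives the KKT block system:
  [ Q   A^T ] [ x     ]   [-c ]
  [ A    0  ] [ lambda ] = [ b ]

Solving the linear system:
  x*      = (-0.2865, -0.2865, -0.3081)
  lambda* = (-0.2739)
  f(x*)   = -0.7378

x* = (-0.2865, -0.2865, -0.3081), lambda* = (-0.2739)


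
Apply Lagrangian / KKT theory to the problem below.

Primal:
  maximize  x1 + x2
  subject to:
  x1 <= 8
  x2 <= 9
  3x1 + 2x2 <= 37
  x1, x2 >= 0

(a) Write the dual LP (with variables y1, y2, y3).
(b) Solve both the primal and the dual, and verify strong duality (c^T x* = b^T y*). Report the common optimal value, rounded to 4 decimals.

The standard primal-dual pair for 'max c^T x s.t. A x <= b, x >= 0' is:
  Dual:  min b^T y  s.t.  A^T y >= c,  y >= 0.

So the dual LP is:
  minimize  8y1 + 9y2 + 37y3
  subject to:
    y1 + 3y3 >= 1
    y2 + 2y3 >= 1
    y1, y2, y3 >= 0

Solving the primal: x* = (6.3333, 9).
  primal value c^T x* = 15.3333.
Solving the dual: y* = (0, 0.3333, 0.3333).
  dual value b^T y* = 15.3333.
Strong duality: c^T x* = b^T y*. Confirmed.

15.3333


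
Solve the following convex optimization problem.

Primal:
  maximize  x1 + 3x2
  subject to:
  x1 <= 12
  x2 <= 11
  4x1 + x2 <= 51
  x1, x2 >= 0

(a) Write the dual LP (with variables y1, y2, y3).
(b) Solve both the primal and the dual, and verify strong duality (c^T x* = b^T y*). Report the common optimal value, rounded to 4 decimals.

The standard primal-dual pair for 'max c^T x s.t. A x <= b, x >= 0' is:
  Dual:  min b^T y  s.t.  A^T y >= c,  y >= 0.

So the dual LP is:
  minimize  12y1 + 11y2 + 51y3
  subject to:
    y1 + 4y3 >= 1
    y2 + y3 >= 3
    y1, y2, y3 >= 0

Solving the primal: x* = (10, 11).
  primal value c^T x* = 43.
Solving the dual: y* = (0, 2.75, 0.25).
  dual value b^T y* = 43.
Strong duality: c^T x* = b^T y*. Confirmed.

43


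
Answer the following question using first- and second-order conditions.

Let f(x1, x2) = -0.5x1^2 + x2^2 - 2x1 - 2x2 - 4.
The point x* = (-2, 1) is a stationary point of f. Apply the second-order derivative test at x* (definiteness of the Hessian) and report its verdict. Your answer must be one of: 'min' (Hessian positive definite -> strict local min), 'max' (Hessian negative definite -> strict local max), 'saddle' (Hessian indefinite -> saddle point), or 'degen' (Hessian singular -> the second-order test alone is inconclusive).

Compute the Hessian H = grad^2 f:
  H = [[-1, 0], [0, 2]]
Verify stationarity: grad f(x*) = H x* + g = (0, 0).
Eigenvalues of H: -1, 2.
Eigenvalues have mixed signs, so H is indefinite -> x* is a saddle point.

saddle


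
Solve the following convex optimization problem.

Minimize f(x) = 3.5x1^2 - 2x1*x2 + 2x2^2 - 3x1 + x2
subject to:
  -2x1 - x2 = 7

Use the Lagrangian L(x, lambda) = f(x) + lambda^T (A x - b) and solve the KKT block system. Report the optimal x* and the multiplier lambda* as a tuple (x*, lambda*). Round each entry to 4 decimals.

Form the Lagrangian:
  L(x, lambda) = (1/2) x^T Q x + c^T x + lambda^T (A x - b)
Stationarity (grad_x L = 0): Q x + c + A^T lambda = 0.
Primal feasibility: A x = b.

This gives the KKT block system:
  [ Q   A^T ] [ x     ]   [-c ]
  [ A    0  ] [ lambda ] = [ b ]

Solving the linear system:
  x*      = (-2.0968, -2.8065)
  lambda* = (-6.0323)
  f(x*)   = 22.8548

x* = (-2.0968, -2.8065), lambda* = (-6.0323)


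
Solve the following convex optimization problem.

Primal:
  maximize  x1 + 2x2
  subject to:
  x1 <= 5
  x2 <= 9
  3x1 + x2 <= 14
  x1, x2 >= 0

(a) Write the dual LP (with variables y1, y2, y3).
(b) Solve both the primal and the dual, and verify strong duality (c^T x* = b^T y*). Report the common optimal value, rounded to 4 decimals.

The standard primal-dual pair for 'max c^T x s.t. A x <= b, x >= 0' is:
  Dual:  min b^T y  s.t.  A^T y >= c,  y >= 0.

So the dual LP is:
  minimize  5y1 + 9y2 + 14y3
  subject to:
    y1 + 3y3 >= 1
    y2 + y3 >= 2
    y1, y2, y3 >= 0

Solving the primal: x* = (1.6667, 9).
  primal value c^T x* = 19.6667.
Solving the dual: y* = (0, 1.6667, 0.3333).
  dual value b^T y* = 19.6667.
Strong duality: c^T x* = b^T y*. Confirmed.

19.6667


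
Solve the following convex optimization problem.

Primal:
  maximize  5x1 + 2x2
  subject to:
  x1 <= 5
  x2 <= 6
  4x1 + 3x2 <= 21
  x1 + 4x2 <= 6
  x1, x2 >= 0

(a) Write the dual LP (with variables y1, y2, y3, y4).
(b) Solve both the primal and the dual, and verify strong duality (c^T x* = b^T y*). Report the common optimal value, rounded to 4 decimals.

The standard primal-dual pair for 'max c^T x s.t. A x <= b, x >= 0' is:
  Dual:  min b^T y  s.t.  A^T y >= c,  y >= 0.

So the dual LP is:
  minimize  5y1 + 6y2 + 21y3 + 6y4
  subject to:
    y1 + 4y3 + y4 >= 5
    y2 + 3y3 + 4y4 >= 2
    y1, y2, y3, y4 >= 0

Solving the primal: x* = (5, 0.25).
  primal value c^T x* = 25.5.
Solving the dual: y* = (4.5, 0, 0, 0.5).
  dual value b^T y* = 25.5.
Strong duality: c^T x* = b^T y*. Confirmed.

25.5


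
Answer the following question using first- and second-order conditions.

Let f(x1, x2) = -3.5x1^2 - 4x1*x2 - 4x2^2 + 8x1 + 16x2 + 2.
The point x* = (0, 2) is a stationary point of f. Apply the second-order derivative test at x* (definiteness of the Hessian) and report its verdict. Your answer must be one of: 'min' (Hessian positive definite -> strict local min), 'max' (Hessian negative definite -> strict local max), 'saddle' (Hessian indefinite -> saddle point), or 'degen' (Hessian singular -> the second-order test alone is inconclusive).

Compute the Hessian H = grad^2 f:
  H = [[-7, -4], [-4, -8]]
Verify stationarity: grad f(x*) = H x* + g = (0, 0).
Eigenvalues of H: -11.5311, -3.4689.
Both eigenvalues < 0, so H is negative definite -> x* is a strict local max.

max


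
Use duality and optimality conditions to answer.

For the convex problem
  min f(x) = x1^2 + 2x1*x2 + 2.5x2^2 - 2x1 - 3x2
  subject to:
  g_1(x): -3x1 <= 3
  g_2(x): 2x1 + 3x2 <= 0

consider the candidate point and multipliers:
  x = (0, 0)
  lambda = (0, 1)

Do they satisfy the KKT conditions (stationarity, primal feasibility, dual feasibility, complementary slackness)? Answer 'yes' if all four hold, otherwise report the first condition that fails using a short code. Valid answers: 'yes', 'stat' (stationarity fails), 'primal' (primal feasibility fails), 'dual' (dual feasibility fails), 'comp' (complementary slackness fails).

Gradient of f: grad f(x) = Q x + c = (-2, -3)
Constraint values g_i(x) = a_i^T x - b_i:
  g_1((0, 0)) = -3
  g_2((0, 0)) = 0
Stationarity residual: grad f(x) + sum_i lambda_i a_i = (0, 0)
  -> stationarity OK
Primal feasibility (all g_i <= 0): OK
Dual feasibility (all lambda_i >= 0): OK
Complementary slackness (lambda_i * g_i(x) = 0 for all i): OK

Verdict: yes, KKT holds.

yes


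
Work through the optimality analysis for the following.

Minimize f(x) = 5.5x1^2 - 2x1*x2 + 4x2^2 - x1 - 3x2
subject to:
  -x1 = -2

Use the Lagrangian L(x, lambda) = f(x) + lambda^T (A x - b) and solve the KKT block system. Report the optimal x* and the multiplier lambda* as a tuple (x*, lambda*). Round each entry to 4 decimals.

Form the Lagrangian:
  L(x, lambda) = (1/2) x^T Q x + c^T x + lambda^T (A x - b)
Stationarity (grad_x L = 0): Q x + c + A^T lambda = 0.
Primal feasibility: A x = b.

This gives the KKT block system:
  [ Q   A^T ] [ x     ]   [-c ]
  [ A    0  ] [ lambda ] = [ b ]

Solving the linear system:
  x*      = (2, 0.875)
  lambda* = (19.25)
  f(x*)   = 16.9375

x* = (2, 0.875), lambda* = (19.25)


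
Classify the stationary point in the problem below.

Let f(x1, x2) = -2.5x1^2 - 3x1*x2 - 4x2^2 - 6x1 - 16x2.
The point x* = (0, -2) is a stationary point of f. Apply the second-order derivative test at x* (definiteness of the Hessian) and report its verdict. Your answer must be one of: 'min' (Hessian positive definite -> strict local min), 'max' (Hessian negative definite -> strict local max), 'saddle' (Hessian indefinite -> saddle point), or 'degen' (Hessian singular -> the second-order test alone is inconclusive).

Compute the Hessian H = grad^2 f:
  H = [[-5, -3], [-3, -8]]
Verify stationarity: grad f(x*) = H x* + g = (0, 0).
Eigenvalues of H: -9.8541, -3.1459.
Both eigenvalues < 0, so H is negative definite -> x* is a strict local max.

max


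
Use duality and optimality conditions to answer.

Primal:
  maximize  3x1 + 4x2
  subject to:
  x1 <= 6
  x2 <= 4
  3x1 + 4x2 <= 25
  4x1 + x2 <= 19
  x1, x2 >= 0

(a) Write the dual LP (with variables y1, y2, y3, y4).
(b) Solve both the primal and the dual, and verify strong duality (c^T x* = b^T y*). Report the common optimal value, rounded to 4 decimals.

The standard primal-dual pair for 'max c^T x s.t. A x <= b, x >= 0' is:
  Dual:  min b^T y  s.t.  A^T y >= c,  y >= 0.

So the dual LP is:
  minimize  6y1 + 4y2 + 25y3 + 19y4
  subject to:
    y1 + 3y3 + 4y4 >= 3
    y2 + 4y3 + y4 >= 4
    y1, y2, y3, y4 >= 0

Solving the primal: x* = (3.9231, 3.3077).
  primal value c^T x* = 25.
Solving the dual: y* = (0, 0, 1, 0).
  dual value b^T y* = 25.
Strong duality: c^T x* = b^T y*. Confirmed.

25


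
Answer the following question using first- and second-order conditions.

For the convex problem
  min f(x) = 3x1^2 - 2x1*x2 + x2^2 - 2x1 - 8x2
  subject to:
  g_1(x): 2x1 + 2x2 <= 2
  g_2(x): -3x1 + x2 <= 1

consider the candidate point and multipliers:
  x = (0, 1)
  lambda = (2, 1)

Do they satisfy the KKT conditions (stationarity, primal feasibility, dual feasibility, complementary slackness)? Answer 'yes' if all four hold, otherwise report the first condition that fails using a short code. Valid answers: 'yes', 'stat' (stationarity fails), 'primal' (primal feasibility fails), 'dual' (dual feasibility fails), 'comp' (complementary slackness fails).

Gradient of f: grad f(x) = Q x + c = (-4, -6)
Constraint values g_i(x) = a_i^T x - b_i:
  g_1((0, 1)) = 0
  g_2((0, 1)) = 0
Stationarity residual: grad f(x) + sum_i lambda_i a_i = (-3, -1)
  -> stationarity FAILS
Primal feasibility (all g_i <= 0): OK
Dual feasibility (all lambda_i >= 0): OK
Complementary slackness (lambda_i * g_i(x) = 0 for all i): OK

Verdict: the first failing condition is stationarity -> stat.

stat


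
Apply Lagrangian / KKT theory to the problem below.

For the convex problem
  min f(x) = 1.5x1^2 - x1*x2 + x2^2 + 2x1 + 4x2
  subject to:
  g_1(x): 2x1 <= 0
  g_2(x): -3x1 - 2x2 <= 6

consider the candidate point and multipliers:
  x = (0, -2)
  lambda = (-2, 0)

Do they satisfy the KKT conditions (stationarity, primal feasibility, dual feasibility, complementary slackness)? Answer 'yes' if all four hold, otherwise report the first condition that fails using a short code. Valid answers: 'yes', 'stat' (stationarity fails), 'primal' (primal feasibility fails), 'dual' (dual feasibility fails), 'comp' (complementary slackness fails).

Gradient of f: grad f(x) = Q x + c = (4, 0)
Constraint values g_i(x) = a_i^T x - b_i:
  g_1((0, -2)) = 0
  g_2((0, -2)) = -2
Stationarity residual: grad f(x) + sum_i lambda_i a_i = (0, 0)
  -> stationarity OK
Primal feasibility (all g_i <= 0): OK
Dual feasibility (all lambda_i >= 0): FAILS
Complementary slackness (lambda_i * g_i(x) = 0 for all i): OK

Verdict: the first failing condition is dual_feasibility -> dual.

dual


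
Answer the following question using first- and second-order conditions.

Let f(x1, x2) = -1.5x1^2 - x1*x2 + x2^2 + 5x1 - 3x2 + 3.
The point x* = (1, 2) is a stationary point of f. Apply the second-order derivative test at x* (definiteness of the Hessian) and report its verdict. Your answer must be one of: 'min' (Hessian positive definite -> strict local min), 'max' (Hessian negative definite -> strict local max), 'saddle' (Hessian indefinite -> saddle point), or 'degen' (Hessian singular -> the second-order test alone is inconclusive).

Compute the Hessian H = grad^2 f:
  H = [[-3, -1], [-1, 2]]
Verify stationarity: grad f(x*) = H x* + g = (0, 0).
Eigenvalues of H: -3.1926, 2.1926.
Eigenvalues have mixed signs, so H is indefinite -> x* is a saddle point.

saddle


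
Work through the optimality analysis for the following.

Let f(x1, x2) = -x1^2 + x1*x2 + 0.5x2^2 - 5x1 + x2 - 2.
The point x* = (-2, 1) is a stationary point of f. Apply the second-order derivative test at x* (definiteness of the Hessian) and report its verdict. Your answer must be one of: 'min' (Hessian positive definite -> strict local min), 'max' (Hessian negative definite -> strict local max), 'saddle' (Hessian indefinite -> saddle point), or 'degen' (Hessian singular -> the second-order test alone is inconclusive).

Compute the Hessian H = grad^2 f:
  H = [[-2, 1], [1, 1]]
Verify stationarity: grad f(x*) = H x* + g = (0, 0).
Eigenvalues of H: -2.3028, 1.3028.
Eigenvalues have mixed signs, so H is indefinite -> x* is a saddle point.

saddle


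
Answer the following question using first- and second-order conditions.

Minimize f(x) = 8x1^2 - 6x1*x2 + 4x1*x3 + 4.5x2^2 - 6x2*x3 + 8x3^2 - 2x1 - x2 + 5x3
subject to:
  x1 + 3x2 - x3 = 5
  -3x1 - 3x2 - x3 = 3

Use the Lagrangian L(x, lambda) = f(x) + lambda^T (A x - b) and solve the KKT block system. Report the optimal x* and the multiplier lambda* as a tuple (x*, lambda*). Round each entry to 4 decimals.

Form the Lagrangian:
  L(x, lambda) = (1/2) x^T Q x + c^T x + lambda^T (A x - b)
Stationarity (grad_x L = 0): Q x + c + A^T lambda = 0.
Primal feasibility: A x = b.

This gives the KKT block system:
  [ Q   A^T ] [ x     ]   [-c ]
  [ A    0  ] [ lambda ] = [ b ]

Solving the linear system:
  x*      = (-0.8452, 0.8968, -3.1548)
  lambda* = (-32.2976, -21.9405)
  f(x*)   = 106.1647

x* = (-0.8452, 0.8968, -3.1548), lambda* = (-32.2976, -21.9405)


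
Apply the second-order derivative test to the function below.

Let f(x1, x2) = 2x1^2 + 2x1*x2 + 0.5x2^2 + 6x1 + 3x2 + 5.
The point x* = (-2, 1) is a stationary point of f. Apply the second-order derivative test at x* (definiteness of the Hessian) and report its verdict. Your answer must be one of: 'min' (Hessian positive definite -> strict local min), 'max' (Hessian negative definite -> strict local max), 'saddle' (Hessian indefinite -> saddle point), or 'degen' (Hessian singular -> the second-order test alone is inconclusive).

Compute the Hessian H = grad^2 f:
  H = [[4, 2], [2, 1]]
Verify stationarity: grad f(x*) = H x* + g = (0, 0).
Eigenvalues of H: 0, 5.
H has a zero eigenvalue (singular; positive semidefinite but not definite), so H is neither positive definite, negative definite, nor indefinite. The second-order test alone is inconclusive -> degen.
(Indeed, f is constant along the null direction of H through x*, so x* is not a strict local extremum.)

degen


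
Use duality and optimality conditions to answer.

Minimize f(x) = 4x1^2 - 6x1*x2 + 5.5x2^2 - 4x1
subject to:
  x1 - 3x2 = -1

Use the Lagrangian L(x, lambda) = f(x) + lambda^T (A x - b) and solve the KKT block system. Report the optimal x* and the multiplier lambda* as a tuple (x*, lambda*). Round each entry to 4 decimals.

Form the Lagrangian:
  L(x, lambda) = (1/2) x^T Q x + c^T x + lambda^T (A x - b)
Stationarity (grad_x L = 0): Q x + c + A^T lambda = 0.
Primal feasibility: A x = b.

This gives the KKT block system:
  [ Q   A^T ] [ x     ]   [-c ]
  [ A    0  ] [ lambda ] = [ b ]

Solving the linear system:
  x*      = (0.9149, 0.6383)
  lambda* = (0.5106)
  f(x*)   = -1.5745

x* = (0.9149, 0.6383), lambda* = (0.5106)


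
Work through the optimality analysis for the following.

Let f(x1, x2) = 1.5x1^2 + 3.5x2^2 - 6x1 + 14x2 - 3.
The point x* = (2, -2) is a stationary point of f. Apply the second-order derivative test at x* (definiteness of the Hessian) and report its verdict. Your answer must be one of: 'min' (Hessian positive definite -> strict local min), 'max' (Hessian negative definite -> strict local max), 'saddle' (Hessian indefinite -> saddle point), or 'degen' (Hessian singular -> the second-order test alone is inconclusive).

Compute the Hessian H = grad^2 f:
  H = [[3, 0], [0, 7]]
Verify stationarity: grad f(x*) = H x* + g = (0, 0).
Eigenvalues of H: 3, 7.
Both eigenvalues > 0, so H is positive definite -> x* is a strict local min.

min


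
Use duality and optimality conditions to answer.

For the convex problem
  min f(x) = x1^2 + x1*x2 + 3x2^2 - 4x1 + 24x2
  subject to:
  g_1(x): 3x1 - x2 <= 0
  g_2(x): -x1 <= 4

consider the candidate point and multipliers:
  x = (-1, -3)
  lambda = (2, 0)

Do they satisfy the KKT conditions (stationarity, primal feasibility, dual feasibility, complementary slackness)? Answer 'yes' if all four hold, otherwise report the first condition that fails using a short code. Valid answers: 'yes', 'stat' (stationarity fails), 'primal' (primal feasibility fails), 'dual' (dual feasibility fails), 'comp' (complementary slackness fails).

Gradient of f: grad f(x) = Q x + c = (-9, 5)
Constraint values g_i(x) = a_i^T x - b_i:
  g_1((-1, -3)) = 0
  g_2((-1, -3)) = -3
Stationarity residual: grad f(x) + sum_i lambda_i a_i = (-3, 3)
  -> stationarity FAILS
Primal feasibility (all g_i <= 0): OK
Dual feasibility (all lambda_i >= 0): OK
Complementary slackness (lambda_i * g_i(x) = 0 for all i): OK

Verdict: the first failing condition is stationarity -> stat.

stat
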